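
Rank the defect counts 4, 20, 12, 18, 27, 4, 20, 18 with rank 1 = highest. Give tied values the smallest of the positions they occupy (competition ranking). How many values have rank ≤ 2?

3

Sorted (descending): 27, 20, 20, 18, 18, 12, 4, 4
The 2 values of 20 occupy positions 2–3 → each gets rank 2.
The 2 values of 18 occupy positions 4–5 → each gets rank 4.
The 2 values of 4 occupy positions 7–8 → each gets rank 7.
Ranks ≤ 2: {1, 2, 2} → 3 values.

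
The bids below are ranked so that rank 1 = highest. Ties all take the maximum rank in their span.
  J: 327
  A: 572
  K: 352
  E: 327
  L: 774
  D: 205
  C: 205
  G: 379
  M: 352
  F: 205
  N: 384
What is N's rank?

Sorted (descending): 774, 572, 384, 379, 352, 352, 327, 327, 205, 205, 205
The 2 values of 352 occupy positions 5–6 → each gets rank 6.
The 2 values of 327 occupy positions 7–8 → each gets rank 8.
The 3 values of 205 occupy positions 9–11 → each gets rank 11.
N has value 384 → rank 3.

3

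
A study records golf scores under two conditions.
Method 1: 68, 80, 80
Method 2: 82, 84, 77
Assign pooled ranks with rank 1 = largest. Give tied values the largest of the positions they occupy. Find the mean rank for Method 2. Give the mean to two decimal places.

2.67

Sorted (descending): 84, 82, 80, 80, 77, 68
The 2 values of 80 occupy positions 3–4 → each gets rank 4.
Method 2 values → pooled ranks: 82→2, 84→1, 77→5
Mean rank = (2 + 1 + 5) / 3 = 2.67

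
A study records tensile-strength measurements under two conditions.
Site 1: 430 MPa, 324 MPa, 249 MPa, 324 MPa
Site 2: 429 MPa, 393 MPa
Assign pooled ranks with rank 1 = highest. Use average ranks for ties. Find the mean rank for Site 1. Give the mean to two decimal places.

Sorted (descending): 430, 429, 393, 324, 324, 249
The 2 values of 324 occupy positions 4–5 → average rank (4+5)/2 = 4.5.
Site 1 values → pooled ranks: 430→1, 324→4.5, 249→6, 324→4.5
Mean rank = (1 + 4.5 + 6 + 4.5) / 4 = 4.00

4.00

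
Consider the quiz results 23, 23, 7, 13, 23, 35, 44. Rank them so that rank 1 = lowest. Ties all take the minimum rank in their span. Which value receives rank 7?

44

Sorted (ascending): 7, 13, 23, 23, 23, 35, 44
The 3 values of 23 occupy positions 3–5 → each gets rank 3.
Rank 7 → value 44.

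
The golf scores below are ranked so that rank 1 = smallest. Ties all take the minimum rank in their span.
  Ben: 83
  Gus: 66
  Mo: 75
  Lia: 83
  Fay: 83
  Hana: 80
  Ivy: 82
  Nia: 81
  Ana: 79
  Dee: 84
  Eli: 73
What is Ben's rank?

Sorted (ascending): 66, 73, 75, 79, 80, 81, 82, 83, 83, 83, 84
The 3 values of 83 occupy positions 8–10 → each gets rank 8.
Ben has value 83 → rank 8.

8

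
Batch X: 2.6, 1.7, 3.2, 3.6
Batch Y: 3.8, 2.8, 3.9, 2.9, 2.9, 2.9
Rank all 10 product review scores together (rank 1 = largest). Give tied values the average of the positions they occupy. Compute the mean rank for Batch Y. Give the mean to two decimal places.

Sorted (descending): 3.9, 3.8, 3.6, 3.2, 2.9, 2.9, 2.9, 2.8, 2.6, 1.7
The 3 values of 2.9 occupy positions 5–7 → average rank 6.
Batch Y values → pooled ranks: 3.8→2, 2.8→8, 3.9→1, 2.9→6, 2.9→6, 2.9→6
Mean rank = (2 + 8 + 1 + 6 + 6 + 6) / 6 = 4.83

4.83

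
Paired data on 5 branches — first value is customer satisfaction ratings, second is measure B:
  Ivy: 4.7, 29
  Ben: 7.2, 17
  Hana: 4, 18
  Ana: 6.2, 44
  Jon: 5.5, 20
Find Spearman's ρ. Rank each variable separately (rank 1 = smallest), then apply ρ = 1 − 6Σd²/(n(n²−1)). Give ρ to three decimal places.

Ranks of variable 1: 2, 5, 1, 4, 3
Ranks of variable 2: 4, 1, 2, 5, 3
d = r₁ − r₂: -2, 4, -1, -1, 0
d²: 4, 16, 1, 1, 0; Σd² = 22
ρ = 1 − 6·22/(5·24) = 1 − 132/120 = -0.100

-0.100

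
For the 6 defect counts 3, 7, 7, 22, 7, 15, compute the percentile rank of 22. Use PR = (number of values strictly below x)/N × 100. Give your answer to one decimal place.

N = 6.
Strictly below 22: 5. Equal to 22: 1.
PR = 5/6 × 100 = 83.3

83.3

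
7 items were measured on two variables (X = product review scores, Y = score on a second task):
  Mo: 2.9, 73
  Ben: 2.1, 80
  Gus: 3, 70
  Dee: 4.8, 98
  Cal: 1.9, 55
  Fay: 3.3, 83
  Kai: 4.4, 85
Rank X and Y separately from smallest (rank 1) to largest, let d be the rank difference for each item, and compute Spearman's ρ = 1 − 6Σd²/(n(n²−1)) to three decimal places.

0.857

Ranks of variable 1: 3, 2, 4, 7, 1, 5, 6
Ranks of variable 2: 3, 4, 2, 7, 1, 5, 6
d = r₁ − r₂: 0, -2, 2, 0, 0, 0, 0
d²: 0, 4, 4, 0, 0, 0, 0; Σd² = 8
ρ = 1 − 6·8/(7·48) = 1 − 48/336 = 0.857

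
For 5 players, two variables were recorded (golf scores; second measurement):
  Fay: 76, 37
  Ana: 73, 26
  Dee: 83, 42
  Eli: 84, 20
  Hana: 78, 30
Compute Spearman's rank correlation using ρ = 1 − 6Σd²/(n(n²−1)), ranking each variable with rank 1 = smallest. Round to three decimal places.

Ranks of variable 1: 2, 1, 4, 5, 3
Ranks of variable 2: 4, 2, 5, 1, 3
d = r₁ − r₂: -2, -1, -1, 4, 0
d²: 4, 1, 1, 16, 0; Σd² = 22
ρ = 1 − 6·22/(5·24) = 1 − 132/120 = -0.100

-0.100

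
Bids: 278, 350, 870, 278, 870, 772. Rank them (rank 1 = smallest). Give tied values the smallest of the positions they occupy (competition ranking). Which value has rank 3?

Sorted (ascending): 278, 278, 350, 772, 870, 870
The 2 values of 278 occupy positions 1–2 → each gets rank 1.
The 2 values of 870 occupy positions 5–6 → each gets rank 5.
Rank 3 → value 350.

350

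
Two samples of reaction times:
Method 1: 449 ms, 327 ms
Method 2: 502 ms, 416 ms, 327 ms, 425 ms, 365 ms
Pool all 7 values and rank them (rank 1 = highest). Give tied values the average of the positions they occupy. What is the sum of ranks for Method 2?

Sorted (descending): 502, 449, 425, 416, 365, 327, 327
The 2 values of 327 occupy positions 6–7 → average rank (6+7)/2 = 6.5.
Method 2 values → pooled ranks: 502→1, 416→4, 327→6.5, 425→3, 365→5
Rank sum = 1 + 4 + 6.5 + 3 + 5 = 19.5

19.5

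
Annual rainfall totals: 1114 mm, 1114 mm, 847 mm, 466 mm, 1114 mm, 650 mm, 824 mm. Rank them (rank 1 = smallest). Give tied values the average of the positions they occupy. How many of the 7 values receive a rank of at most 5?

4

Sorted (ascending): 466, 650, 824, 847, 1114, 1114, 1114
The 3 values of 1114 occupy positions 5–7 → average rank 6.
Ranks ≤ 5: {1, 2, 3, 4} → 4 values.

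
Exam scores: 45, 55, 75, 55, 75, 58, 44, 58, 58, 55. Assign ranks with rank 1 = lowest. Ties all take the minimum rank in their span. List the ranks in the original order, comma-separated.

2, 3, 9, 3, 9, 6, 1, 6, 6, 3

Sorted (ascending): 44, 45, 55, 55, 55, 58, 58, 58, 75, 75
The 3 values of 55 occupy positions 3–5 → each gets rank 3.
The 3 values of 58 occupy positions 6–8 → each gets rank 6.
The 2 values of 75 occupy positions 9–10 → each gets rank 9.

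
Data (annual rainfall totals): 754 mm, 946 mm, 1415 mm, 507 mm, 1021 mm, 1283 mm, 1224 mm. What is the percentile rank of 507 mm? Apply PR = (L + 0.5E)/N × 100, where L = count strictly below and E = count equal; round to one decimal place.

N = 7.
Strictly below 507: 0. Equal to 507: 1.
PR = (0 + 0.5·1)/7 × 100 = 7.1

7.1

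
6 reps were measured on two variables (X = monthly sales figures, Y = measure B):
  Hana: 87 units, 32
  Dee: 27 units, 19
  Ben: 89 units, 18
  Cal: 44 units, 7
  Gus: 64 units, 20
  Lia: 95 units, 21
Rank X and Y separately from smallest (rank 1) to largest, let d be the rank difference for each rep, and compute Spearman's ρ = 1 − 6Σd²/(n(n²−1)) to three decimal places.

0.429

Ranks of variable 1: 4, 1, 5, 2, 3, 6
Ranks of variable 2: 6, 3, 2, 1, 4, 5
d = r₁ − r₂: -2, -2, 3, 1, -1, 1
d²: 4, 4, 9, 1, 1, 1; Σd² = 20
ρ = 1 − 6·20/(6·35) = 1 − 120/210 = 0.429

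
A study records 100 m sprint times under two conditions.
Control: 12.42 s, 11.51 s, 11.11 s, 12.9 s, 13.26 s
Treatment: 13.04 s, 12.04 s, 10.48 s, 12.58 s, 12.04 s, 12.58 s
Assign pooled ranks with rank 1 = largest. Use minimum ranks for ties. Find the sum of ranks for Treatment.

Sorted (descending): 13.26, 13.04, 12.9, 12.58, 12.58, 12.42, 12.04, 12.04, 11.51, 11.11, 10.48
The 2 values of 12.58 occupy positions 4–5 → each gets rank 4.
The 2 values of 12.04 occupy positions 7–8 → each gets rank 7.
Treatment values → pooled ranks: 13.04→2, 12.04→7, 10.48→11, 12.58→4, 12.04→7, 12.58→4
Rank sum = 2 + 7 + 11 + 4 + 7 + 4 = 35

35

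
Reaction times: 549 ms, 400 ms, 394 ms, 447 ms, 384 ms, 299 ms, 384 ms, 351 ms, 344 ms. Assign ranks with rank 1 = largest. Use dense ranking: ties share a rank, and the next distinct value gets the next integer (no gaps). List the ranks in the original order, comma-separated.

Sorted (descending): 549, 447, 400, 394, 384, 384, 351, 344, 299
The 2 values of 384 share dense rank 5.
Remaining distinct values take the next consecutive integers.

1, 3, 4, 2, 5, 8, 5, 6, 7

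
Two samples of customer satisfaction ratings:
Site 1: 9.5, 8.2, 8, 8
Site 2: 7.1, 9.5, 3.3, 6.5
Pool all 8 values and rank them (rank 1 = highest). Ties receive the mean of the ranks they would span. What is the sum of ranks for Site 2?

Sorted (descending): 9.5, 9.5, 8.2, 8, 8, 7.1, 6.5, 3.3
The 2 values of 9.5 occupy positions 1–2 → average rank (1+2)/2 = 1.5.
The 2 values of 8 occupy positions 4–5 → average rank (4+5)/2 = 4.5.
Site 2 values → pooled ranks: 7.1→6, 9.5→1.5, 3.3→8, 6.5→7
Rank sum = 6 + 1.5 + 8 + 7 = 22.5

22.5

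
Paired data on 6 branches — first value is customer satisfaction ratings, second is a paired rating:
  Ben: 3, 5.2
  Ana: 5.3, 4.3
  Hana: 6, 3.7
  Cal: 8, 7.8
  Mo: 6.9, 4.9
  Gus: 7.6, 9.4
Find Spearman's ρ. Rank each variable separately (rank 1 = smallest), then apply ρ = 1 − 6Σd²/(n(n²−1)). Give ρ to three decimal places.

0.543

Ranks of variable 1: 1, 2, 3, 6, 4, 5
Ranks of variable 2: 4, 2, 1, 5, 3, 6
d = r₁ − r₂: -3, 0, 2, 1, 1, -1
d²: 9, 0, 4, 1, 1, 1; Σd² = 16
ρ = 1 − 6·16/(6·35) = 1 − 96/210 = 0.543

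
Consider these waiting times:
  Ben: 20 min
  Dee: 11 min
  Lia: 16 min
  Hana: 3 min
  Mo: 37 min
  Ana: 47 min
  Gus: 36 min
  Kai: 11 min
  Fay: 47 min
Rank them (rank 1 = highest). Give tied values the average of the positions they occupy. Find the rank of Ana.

1.5

Sorted (descending): 47, 47, 37, 36, 20, 16, 11, 11, 3
The 2 values of 47 occupy positions 1–2 → average rank (1+2)/2 = 1.5.
The 2 values of 11 occupy positions 7–8 → average rank (7+8)/2 = 7.5.
Ana has value 47 min → rank 1.5.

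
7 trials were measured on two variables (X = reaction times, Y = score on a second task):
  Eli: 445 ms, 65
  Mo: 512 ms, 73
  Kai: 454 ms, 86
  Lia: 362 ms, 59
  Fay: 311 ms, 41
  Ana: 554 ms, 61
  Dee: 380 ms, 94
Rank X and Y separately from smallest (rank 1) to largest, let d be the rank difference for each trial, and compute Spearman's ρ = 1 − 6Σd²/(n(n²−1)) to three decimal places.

Ranks of variable 1: 4, 6, 5, 2, 1, 7, 3
Ranks of variable 2: 4, 5, 6, 2, 1, 3, 7
d = r₁ − r₂: 0, 1, -1, 0, 0, 4, -4
d²: 0, 1, 1, 0, 0, 16, 16; Σd² = 34
ρ = 1 − 6·34/(7·48) = 1 − 204/336 = 0.393

0.393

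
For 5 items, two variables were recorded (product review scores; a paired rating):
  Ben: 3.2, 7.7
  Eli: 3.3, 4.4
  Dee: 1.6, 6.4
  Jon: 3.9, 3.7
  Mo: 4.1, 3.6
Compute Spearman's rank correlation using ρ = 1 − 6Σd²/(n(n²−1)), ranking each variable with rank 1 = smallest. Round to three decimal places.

Ranks of variable 1: 2, 3, 1, 4, 5
Ranks of variable 2: 5, 3, 4, 2, 1
d = r₁ − r₂: -3, 0, -3, 2, 4
d²: 9, 0, 9, 4, 16; Σd² = 38
ρ = 1 − 6·38/(5·24) = 1 − 228/120 = -0.900

-0.900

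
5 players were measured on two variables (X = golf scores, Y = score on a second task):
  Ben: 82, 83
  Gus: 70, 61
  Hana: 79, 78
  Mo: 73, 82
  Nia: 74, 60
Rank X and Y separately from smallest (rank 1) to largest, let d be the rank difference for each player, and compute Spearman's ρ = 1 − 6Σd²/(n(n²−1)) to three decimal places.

Ranks of variable 1: 5, 1, 4, 2, 3
Ranks of variable 2: 5, 2, 3, 4, 1
d = r₁ − r₂: 0, -1, 1, -2, 2
d²: 0, 1, 1, 4, 4; Σd² = 10
ρ = 1 − 6·10/(5·24) = 1 − 60/120 = 0.500

0.500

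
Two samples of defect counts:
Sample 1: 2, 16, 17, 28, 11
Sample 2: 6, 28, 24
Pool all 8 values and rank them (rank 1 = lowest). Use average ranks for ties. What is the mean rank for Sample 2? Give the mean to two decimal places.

Sorted (ascending): 2, 6, 11, 16, 17, 24, 28, 28
The 2 values of 28 occupy positions 7–8 → average rank (7+8)/2 = 7.5.
Sample 2 values → pooled ranks: 6→2, 28→7.5, 24→6
Mean rank = (2 + 7.5 + 6) / 3 = 5.17

5.17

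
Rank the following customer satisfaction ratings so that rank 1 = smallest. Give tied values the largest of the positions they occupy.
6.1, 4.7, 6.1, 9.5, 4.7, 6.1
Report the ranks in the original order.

Sorted (ascending): 4.7, 4.7, 6.1, 6.1, 6.1, 9.5
The 2 values of 4.7 occupy positions 1–2 → each gets rank 2.
The 3 values of 6.1 occupy positions 3–5 → each gets rank 5.

5, 2, 5, 6, 2, 5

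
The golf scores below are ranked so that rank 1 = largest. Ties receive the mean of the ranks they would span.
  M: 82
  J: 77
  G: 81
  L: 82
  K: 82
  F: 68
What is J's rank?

5

Sorted (descending): 82, 82, 82, 81, 77, 68
The 3 values of 82 occupy positions 1–3 → average rank 2.
J has value 77 → rank 5.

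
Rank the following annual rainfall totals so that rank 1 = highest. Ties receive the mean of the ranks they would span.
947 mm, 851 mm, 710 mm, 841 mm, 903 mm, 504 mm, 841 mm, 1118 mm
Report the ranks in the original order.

Sorted (descending): 1118, 947, 903, 851, 841, 841, 710, 504
The 2 values of 841 occupy positions 5–6 → average rank (5+6)/2 = 5.5.

2, 4, 7, 5.5, 3, 8, 5.5, 1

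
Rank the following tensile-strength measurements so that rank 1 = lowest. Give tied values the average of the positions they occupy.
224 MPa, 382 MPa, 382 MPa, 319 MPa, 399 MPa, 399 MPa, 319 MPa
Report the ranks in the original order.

Sorted (ascending): 224, 319, 319, 382, 382, 399, 399
The 2 values of 319 occupy positions 2–3 → average rank (2+3)/2 = 2.5.
The 2 values of 382 occupy positions 4–5 → average rank (4+5)/2 = 4.5.
The 2 values of 399 occupy positions 6–7 → average rank (6+7)/2 = 6.5.

1, 4.5, 4.5, 2.5, 6.5, 6.5, 2.5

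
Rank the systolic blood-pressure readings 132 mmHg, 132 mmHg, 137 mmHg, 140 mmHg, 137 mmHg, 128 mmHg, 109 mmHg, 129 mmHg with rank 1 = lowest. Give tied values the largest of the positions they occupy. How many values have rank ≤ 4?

Sorted (ascending): 109, 128, 129, 132, 132, 137, 137, 140
The 2 values of 132 occupy positions 4–5 → each gets rank 5.
The 2 values of 137 occupy positions 6–7 → each gets rank 7.
Ranks ≤ 4: {1, 2, 3} → 3 values.

3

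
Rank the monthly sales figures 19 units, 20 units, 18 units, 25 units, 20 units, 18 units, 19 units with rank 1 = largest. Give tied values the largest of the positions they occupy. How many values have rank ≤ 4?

Sorted (descending): 25, 20, 20, 19, 19, 18, 18
The 2 values of 20 occupy positions 2–3 → each gets rank 3.
The 2 values of 19 occupy positions 4–5 → each gets rank 5.
The 2 values of 18 occupy positions 6–7 → each gets rank 7.
Ranks ≤ 4: {1, 3, 3} → 3 values.

3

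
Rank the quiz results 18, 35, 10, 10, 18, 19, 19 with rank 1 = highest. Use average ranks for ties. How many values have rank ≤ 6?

Sorted (descending): 35, 19, 19, 18, 18, 10, 10
The 2 values of 19 occupy positions 2–3 → average rank (2+3)/2 = 2.5.
The 2 values of 18 occupy positions 4–5 → average rank (4+5)/2 = 4.5.
The 2 values of 10 occupy positions 6–7 → average rank (6+7)/2 = 6.5.
Ranks ≤ 6: {1, 2.5, 2.5, 4.5, 4.5} → 5 values.

5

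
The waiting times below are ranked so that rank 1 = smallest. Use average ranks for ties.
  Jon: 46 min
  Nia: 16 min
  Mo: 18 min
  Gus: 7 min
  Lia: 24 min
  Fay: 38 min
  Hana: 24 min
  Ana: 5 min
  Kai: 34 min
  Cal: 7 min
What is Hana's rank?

6.5

Sorted (ascending): 5, 7, 7, 16, 18, 24, 24, 34, 38, 46
The 2 values of 7 occupy positions 2–3 → average rank (2+3)/2 = 2.5.
The 2 values of 24 occupy positions 6–7 → average rank (6+7)/2 = 6.5.
Hana has value 24 min → rank 6.5.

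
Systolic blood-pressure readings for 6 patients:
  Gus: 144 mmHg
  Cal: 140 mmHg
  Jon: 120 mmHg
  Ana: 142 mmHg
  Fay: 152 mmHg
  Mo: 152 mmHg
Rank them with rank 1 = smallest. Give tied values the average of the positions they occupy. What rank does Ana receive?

3

Sorted (ascending): 120, 140, 142, 144, 152, 152
The 2 values of 152 occupy positions 5–6 → average rank (5+6)/2 = 5.5.
Ana has value 142 mmHg → rank 3.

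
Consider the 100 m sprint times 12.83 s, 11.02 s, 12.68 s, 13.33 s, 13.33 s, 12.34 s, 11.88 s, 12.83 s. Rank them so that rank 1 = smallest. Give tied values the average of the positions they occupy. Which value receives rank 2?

11.88

Sorted (ascending): 11.02, 11.88, 12.34, 12.68, 12.83, 12.83, 13.33, 13.33
The 2 values of 12.83 occupy positions 5–6 → average rank (5+6)/2 = 5.5.
The 2 values of 13.33 occupy positions 7–8 → average rank (7+8)/2 = 7.5.
Rank 2 → value 11.88.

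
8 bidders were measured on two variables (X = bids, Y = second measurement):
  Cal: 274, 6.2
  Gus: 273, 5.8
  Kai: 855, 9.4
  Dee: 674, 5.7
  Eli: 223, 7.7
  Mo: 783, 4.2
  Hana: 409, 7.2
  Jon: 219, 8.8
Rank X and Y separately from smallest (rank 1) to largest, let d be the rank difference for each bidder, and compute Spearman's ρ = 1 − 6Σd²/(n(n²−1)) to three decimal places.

-0.238

Ranks of variable 1: 4, 3, 8, 6, 2, 7, 5, 1
Ranks of variable 2: 4, 3, 8, 2, 6, 1, 5, 7
d = r₁ − r₂: 0, 0, 0, 4, -4, 6, 0, -6
d²: 0, 0, 0, 16, 16, 36, 0, 36; Σd² = 104
ρ = 1 − 6·104/(8·63) = 1 − 624/504 = -0.238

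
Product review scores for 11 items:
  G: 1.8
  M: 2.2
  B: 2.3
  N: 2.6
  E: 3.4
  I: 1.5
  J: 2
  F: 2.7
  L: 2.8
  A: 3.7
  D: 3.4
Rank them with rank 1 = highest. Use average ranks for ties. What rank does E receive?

2.5

Sorted (descending): 3.7, 3.4, 3.4, 2.8, 2.7, 2.6, 2.3, 2.2, 2, 1.8, 1.5
The 2 values of 3.4 occupy positions 2–3 → average rank (2+3)/2 = 2.5.
E has value 3.4 → rank 2.5.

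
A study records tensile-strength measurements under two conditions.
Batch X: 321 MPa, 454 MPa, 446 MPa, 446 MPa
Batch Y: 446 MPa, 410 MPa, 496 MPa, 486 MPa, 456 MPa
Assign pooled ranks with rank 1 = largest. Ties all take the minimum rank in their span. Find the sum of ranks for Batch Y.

Sorted (descending): 496, 486, 456, 454, 446, 446, 446, 410, 321
The 3 values of 446 occupy positions 5–7 → each gets rank 5.
Batch Y values → pooled ranks: 446→5, 410→8, 496→1, 486→2, 456→3
Rank sum = 5 + 8 + 1 + 2 + 3 = 19

19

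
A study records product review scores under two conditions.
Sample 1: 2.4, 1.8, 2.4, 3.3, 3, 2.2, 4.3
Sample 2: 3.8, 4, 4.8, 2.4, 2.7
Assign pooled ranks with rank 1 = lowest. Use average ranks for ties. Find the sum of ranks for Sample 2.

Sorted (ascending): 1.8, 2.2, 2.4, 2.4, 2.4, 2.7, 3, 3.3, 3.8, 4, 4.3, 4.8
The 3 values of 2.4 occupy positions 3–5 → average rank 4.
Sample 2 values → pooled ranks: 3.8→9, 4→10, 4.8→12, 2.4→4, 2.7→6
Rank sum = 9 + 10 + 12 + 4 + 6 = 41

41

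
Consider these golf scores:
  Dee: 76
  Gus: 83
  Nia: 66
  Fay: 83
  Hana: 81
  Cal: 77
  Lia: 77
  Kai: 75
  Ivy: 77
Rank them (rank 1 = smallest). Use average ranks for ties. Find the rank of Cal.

Sorted (ascending): 66, 75, 76, 77, 77, 77, 81, 83, 83
The 3 values of 77 occupy positions 4–6 → average rank 5.
The 2 values of 83 occupy positions 8–9 → average rank (8+9)/2 = 8.5.
Cal has value 77 → rank 5.

5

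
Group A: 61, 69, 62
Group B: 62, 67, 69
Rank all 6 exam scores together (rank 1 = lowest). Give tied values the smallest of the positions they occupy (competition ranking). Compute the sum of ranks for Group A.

Sorted (ascending): 61, 62, 62, 67, 69, 69
The 2 values of 62 occupy positions 2–3 → each gets rank 2.
The 2 values of 69 occupy positions 5–6 → each gets rank 5.
Group A values → pooled ranks: 61→1, 69→5, 62→2
Rank sum = 1 + 5 + 2 = 8

8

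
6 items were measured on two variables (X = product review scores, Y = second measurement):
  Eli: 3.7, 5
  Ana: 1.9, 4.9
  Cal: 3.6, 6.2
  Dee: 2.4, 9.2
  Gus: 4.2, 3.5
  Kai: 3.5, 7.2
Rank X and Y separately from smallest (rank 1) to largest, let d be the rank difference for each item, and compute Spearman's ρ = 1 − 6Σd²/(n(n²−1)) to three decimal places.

Ranks of variable 1: 5, 1, 4, 2, 6, 3
Ranks of variable 2: 3, 2, 4, 6, 1, 5
d = r₁ − r₂: 2, -1, 0, -4, 5, -2
d²: 4, 1, 0, 16, 25, 4; Σd² = 50
ρ = 1 − 6·50/(6·35) = 1 − 300/210 = -0.429

-0.429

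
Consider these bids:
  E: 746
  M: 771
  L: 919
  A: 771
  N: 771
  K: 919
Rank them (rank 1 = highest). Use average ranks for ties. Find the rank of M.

Sorted (descending): 919, 919, 771, 771, 771, 746
The 2 values of 919 occupy positions 1–2 → average rank (1+2)/2 = 1.5.
The 3 values of 771 occupy positions 3–5 → average rank 4.
M has value 771 → rank 4.

4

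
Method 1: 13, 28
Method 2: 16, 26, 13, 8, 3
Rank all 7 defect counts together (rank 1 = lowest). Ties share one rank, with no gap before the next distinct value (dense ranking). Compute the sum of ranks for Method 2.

15

Sorted (ascending): 3, 8, 13, 13, 16, 26, 28
The 2 values of 13 share dense rank 3.
Remaining distinct values take the next consecutive integers.
Method 2 values → pooled ranks: 16→4, 26→5, 13→3, 8→2, 3→1
Rank sum = 4 + 5 + 3 + 2 + 1 = 15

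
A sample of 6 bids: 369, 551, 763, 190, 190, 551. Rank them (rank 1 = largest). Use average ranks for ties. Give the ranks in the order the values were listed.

Sorted (descending): 763, 551, 551, 369, 190, 190
The 2 values of 551 occupy positions 2–3 → average rank (2+3)/2 = 2.5.
The 2 values of 190 occupy positions 5–6 → average rank (5+6)/2 = 5.5.

4, 2.5, 1, 5.5, 5.5, 2.5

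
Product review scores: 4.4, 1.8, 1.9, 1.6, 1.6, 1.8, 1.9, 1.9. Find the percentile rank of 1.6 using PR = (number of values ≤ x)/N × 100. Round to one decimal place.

25.0

N = 8.
Strictly below 1.6: 0. Equal to 1.6: 2.
PR = 2/8 × 100 = 25.0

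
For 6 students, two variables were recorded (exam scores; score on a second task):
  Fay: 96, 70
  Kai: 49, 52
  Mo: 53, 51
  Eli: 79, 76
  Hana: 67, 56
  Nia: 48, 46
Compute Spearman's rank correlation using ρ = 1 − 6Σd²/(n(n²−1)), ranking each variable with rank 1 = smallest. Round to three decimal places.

0.886

Ranks of variable 1: 6, 2, 3, 5, 4, 1
Ranks of variable 2: 5, 3, 2, 6, 4, 1
d = r₁ − r₂: 1, -1, 1, -1, 0, 0
d²: 1, 1, 1, 1, 0, 0; Σd² = 4
ρ = 1 − 6·4/(6·35) = 1 − 24/210 = 0.886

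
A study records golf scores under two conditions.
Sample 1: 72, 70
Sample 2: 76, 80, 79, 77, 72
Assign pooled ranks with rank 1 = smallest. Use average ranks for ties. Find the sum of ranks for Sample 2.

24.5

Sorted (ascending): 70, 72, 72, 76, 77, 79, 80
The 2 values of 72 occupy positions 2–3 → average rank (2+3)/2 = 2.5.
Sample 2 values → pooled ranks: 76→4, 80→7, 79→6, 77→5, 72→2.5
Rank sum = 4 + 7 + 6 + 5 + 2.5 = 24.5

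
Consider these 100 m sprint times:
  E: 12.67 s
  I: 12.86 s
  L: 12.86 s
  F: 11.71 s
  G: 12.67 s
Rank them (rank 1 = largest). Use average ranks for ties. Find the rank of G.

Sorted (descending): 12.86, 12.86, 12.67, 12.67, 11.71
The 2 values of 12.86 occupy positions 1–2 → average rank (1+2)/2 = 1.5.
The 2 values of 12.67 occupy positions 3–4 → average rank (3+4)/2 = 3.5.
G has value 12.67 s → rank 3.5.

3.5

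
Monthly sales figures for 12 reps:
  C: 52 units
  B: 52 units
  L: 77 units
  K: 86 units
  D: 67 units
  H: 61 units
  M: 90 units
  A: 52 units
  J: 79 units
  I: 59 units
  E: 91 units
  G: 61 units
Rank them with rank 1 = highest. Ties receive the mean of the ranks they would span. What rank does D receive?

6

Sorted (descending): 91, 90, 86, 79, 77, 67, 61, 61, 59, 52, 52, 52
The 2 values of 61 occupy positions 7–8 → average rank (7+8)/2 = 7.5.
The 3 values of 52 occupy positions 10–12 → average rank 11.
D has value 67 units → rank 6.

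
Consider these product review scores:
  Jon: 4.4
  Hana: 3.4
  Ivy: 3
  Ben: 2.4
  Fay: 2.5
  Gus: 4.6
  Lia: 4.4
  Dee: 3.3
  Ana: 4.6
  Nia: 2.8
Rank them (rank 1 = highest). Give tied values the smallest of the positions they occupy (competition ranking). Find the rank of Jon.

3

Sorted (descending): 4.6, 4.6, 4.4, 4.4, 3.4, 3.3, 3, 2.8, 2.5, 2.4
The 2 values of 4.6 occupy positions 1–2 → each gets rank 1.
The 2 values of 4.4 occupy positions 3–4 → each gets rank 3.
Jon has value 4.4 → rank 3.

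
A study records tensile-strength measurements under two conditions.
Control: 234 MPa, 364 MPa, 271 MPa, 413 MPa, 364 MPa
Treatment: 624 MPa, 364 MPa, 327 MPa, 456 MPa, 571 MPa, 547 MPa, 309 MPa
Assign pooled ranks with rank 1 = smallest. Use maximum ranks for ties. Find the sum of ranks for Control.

25

Sorted (ascending): 234, 271, 309, 327, 364, 364, 364, 413, 456, 547, 571, 624
The 3 values of 364 occupy positions 5–7 → each gets rank 7.
Control values → pooled ranks: 234→1, 364→7, 271→2, 413→8, 364→7
Rank sum = 1 + 7 + 2 + 8 + 7 = 25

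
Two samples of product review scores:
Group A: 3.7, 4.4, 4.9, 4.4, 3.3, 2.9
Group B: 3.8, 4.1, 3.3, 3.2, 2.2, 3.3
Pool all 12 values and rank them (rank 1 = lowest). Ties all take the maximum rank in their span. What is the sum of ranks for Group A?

Sorted (ascending): 2.2, 2.9, 3.2, 3.3, 3.3, 3.3, 3.7, 3.8, 4.1, 4.4, 4.4, 4.9
The 3 values of 3.3 occupy positions 4–6 → each gets rank 6.
The 2 values of 4.4 occupy positions 10–11 → each gets rank 11.
Group A values → pooled ranks: 3.7→7, 4.4→11, 4.9→12, 4.4→11, 3.3→6, 2.9→2
Rank sum = 7 + 11 + 12 + 11 + 6 + 2 = 49

49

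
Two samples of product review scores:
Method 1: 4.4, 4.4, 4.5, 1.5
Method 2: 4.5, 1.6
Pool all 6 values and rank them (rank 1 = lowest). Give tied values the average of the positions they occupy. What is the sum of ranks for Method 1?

13.5

Sorted (ascending): 1.5, 1.6, 4.4, 4.4, 4.5, 4.5
The 2 values of 4.4 occupy positions 3–4 → average rank (3+4)/2 = 3.5.
The 2 values of 4.5 occupy positions 5–6 → average rank (5+6)/2 = 5.5.
Method 1 values → pooled ranks: 4.4→3.5, 4.4→3.5, 4.5→5.5, 1.5→1
Rank sum = 3.5 + 3.5 + 5.5 + 1 = 13.5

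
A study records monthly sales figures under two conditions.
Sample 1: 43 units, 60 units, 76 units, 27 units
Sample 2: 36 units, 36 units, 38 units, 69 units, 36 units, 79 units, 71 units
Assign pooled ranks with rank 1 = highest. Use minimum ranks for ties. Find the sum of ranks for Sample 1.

Sorted (descending): 79, 76, 71, 69, 60, 43, 38, 36, 36, 36, 27
The 3 values of 36 occupy positions 8–10 → each gets rank 8.
Sample 1 values → pooled ranks: 43→6, 60→5, 76→2, 27→11
Rank sum = 6 + 5 + 2 + 11 = 24

24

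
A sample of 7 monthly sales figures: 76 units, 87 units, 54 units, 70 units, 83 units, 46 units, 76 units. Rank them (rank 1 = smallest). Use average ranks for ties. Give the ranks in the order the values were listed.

Sorted (ascending): 46, 54, 70, 76, 76, 83, 87
The 2 values of 76 occupy positions 4–5 → average rank (4+5)/2 = 4.5.

4.5, 7, 2, 3, 6, 1, 4.5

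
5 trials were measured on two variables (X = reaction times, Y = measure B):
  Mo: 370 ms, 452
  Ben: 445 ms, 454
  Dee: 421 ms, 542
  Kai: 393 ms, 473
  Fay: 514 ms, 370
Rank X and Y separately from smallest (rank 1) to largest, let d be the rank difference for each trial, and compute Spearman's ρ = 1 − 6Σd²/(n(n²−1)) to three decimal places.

-0.300

Ranks of variable 1: 1, 4, 3, 2, 5
Ranks of variable 2: 2, 3, 5, 4, 1
d = r₁ − r₂: -1, 1, -2, -2, 4
d²: 1, 1, 4, 4, 16; Σd² = 26
ρ = 1 − 6·26/(5·24) = 1 − 156/120 = -0.300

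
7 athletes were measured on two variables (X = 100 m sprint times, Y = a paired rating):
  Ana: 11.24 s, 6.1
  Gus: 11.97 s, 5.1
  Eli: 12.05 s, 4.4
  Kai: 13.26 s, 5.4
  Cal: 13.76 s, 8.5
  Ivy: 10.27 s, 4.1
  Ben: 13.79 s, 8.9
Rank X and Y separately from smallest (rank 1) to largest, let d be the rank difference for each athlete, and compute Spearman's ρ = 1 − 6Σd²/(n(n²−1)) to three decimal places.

Ranks of variable 1: 2, 3, 4, 5, 6, 1, 7
Ranks of variable 2: 5, 3, 2, 4, 6, 1, 7
d = r₁ − r₂: -3, 0, 2, 1, 0, 0, 0
d²: 9, 0, 4, 1, 0, 0, 0; Σd² = 14
ρ = 1 − 6·14/(7·48) = 1 − 84/336 = 0.750

0.750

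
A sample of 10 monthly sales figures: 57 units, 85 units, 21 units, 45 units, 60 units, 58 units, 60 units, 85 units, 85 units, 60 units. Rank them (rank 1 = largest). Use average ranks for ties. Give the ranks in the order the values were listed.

Sorted (descending): 85, 85, 85, 60, 60, 60, 58, 57, 45, 21
The 3 values of 85 occupy positions 1–3 → average rank 2.
The 3 values of 60 occupy positions 4–6 → average rank 5.

8, 2, 10, 9, 5, 7, 5, 2, 2, 5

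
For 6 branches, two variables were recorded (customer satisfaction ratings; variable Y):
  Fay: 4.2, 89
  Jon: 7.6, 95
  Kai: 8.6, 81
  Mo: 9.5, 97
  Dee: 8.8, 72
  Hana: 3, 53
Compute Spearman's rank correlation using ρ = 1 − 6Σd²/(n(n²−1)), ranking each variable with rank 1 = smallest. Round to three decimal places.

0.486

Ranks of variable 1: 2, 3, 4, 6, 5, 1
Ranks of variable 2: 4, 5, 3, 6, 2, 1
d = r₁ − r₂: -2, -2, 1, 0, 3, 0
d²: 4, 4, 1, 0, 9, 0; Σd² = 18
ρ = 1 − 6·18/(6·35) = 1 − 108/210 = 0.486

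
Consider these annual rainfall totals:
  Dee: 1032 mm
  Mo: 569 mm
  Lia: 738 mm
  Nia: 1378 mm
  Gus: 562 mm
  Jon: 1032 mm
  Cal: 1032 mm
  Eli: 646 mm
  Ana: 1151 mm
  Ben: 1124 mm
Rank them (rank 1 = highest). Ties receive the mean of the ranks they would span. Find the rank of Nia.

Sorted (descending): 1378, 1151, 1124, 1032, 1032, 1032, 738, 646, 569, 562
The 3 values of 1032 occupy positions 4–6 → average rank 5.
Nia has value 1378 mm → rank 1.

1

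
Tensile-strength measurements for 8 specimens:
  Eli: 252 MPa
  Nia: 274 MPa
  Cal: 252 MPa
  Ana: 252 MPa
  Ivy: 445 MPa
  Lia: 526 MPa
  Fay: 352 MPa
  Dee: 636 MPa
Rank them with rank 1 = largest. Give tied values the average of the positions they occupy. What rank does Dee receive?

Sorted (descending): 636, 526, 445, 352, 274, 252, 252, 252
The 3 values of 252 occupy positions 6–8 → average rank 7.
Dee has value 636 MPa → rank 1.

1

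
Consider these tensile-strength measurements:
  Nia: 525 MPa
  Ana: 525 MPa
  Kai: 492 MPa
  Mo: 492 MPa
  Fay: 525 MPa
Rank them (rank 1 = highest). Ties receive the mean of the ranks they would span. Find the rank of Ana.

Sorted (descending): 525, 525, 525, 492, 492
The 3 values of 525 occupy positions 1–3 → average rank 2.
The 2 values of 492 occupy positions 4–5 → average rank (4+5)/2 = 4.5.
Ana has value 525 MPa → rank 2.

2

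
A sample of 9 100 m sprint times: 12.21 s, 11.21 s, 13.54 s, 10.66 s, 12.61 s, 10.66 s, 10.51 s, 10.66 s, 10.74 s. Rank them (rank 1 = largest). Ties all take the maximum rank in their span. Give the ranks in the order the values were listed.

Sorted (descending): 13.54, 12.61, 12.21, 11.21, 10.74, 10.66, 10.66, 10.66, 10.51
The 3 values of 10.66 occupy positions 6–8 → each gets rank 8.

3, 4, 1, 8, 2, 8, 9, 8, 5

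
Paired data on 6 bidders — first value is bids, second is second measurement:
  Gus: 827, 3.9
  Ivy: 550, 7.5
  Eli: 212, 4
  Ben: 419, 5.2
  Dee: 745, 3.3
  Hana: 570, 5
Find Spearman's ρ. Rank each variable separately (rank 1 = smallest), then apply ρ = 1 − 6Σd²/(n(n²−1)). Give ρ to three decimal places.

-0.543

Ranks of variable 1: 6, 3, 1, 2, 5, 4
Ranks of variable 2: 2, 6, 3, 5, 1, 4
d = r₁ − r₂: 4, -3, -2, -3, 4, 0
d²: 16, 9, 4, 9, 16, 0; Σd² = 54
ρ = 1 − 6·54/(6·35) = 1 − 324/210 = -0.543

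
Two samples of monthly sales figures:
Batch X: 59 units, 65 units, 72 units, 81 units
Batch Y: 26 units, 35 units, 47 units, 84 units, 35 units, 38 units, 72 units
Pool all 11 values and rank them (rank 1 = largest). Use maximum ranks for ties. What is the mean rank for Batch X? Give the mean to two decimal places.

4.25

Sorted (descending): 84, 81, 72, 72, 65, 59, 47, 38, 35, 35, 26
The 2 values of 72 occupy positions 3–4 → each gets rank 4.
The 2 values of 35 occupy positions 9–10 → each gets rank 10.
Batch X values → pooled ranks: 59→6, 65→5, 72→4, 81→2
Mean rank = (6 + 5 + 4 + 2) / 4 = 4.25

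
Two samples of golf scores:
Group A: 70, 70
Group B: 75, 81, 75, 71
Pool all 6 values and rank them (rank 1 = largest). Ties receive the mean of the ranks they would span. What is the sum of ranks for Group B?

Sorted (descending): 81, 75, 75, 71, 70, 70
The 2 values of 75 occupy positions 2–3 → average rank (2+3)/2 = 2.5.
The 2 values of 70 occupy positions 5–6 → average rank (5+6)/2 = 5.5.
Group B values → pooled ranks: 75→2.5, 81→1, 75→2.5, 71→4
Rank sum = 2.5 + 1 + 2.5 + 4 = 10

10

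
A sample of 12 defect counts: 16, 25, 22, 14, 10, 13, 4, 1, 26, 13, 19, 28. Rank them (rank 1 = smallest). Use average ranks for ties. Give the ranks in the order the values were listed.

Sorted (ascending): 1, 4, 10, 13, 13, 14, 16, 19, 22, 25, 26, 28
The 2 values of 13 occupy positions 4–5 → average rank (4+5)/2 = 4.5.

7, 10, 9, 6, 3, 4.5, 2, 1, 11, 4.5, 8, 12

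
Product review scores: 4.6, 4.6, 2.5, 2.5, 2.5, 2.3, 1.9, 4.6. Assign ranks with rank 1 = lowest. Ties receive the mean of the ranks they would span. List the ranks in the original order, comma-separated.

Sorted (ascending): 1.9, 2.3, 2.5, 2.5, 2.5, 4.6, 4.6, 4.6
The 3 values of 2.5 occupy positions 3–5 → average rank 4.
The 3 values of 4.6 occupy positions 6–8 → average rank 7.

7, 7, 4, 4, 4, 2, 1, 7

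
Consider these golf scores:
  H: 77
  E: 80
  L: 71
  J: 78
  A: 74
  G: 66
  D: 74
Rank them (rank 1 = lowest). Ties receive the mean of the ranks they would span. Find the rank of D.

Sorted (ascending): 66, 71, 74, 74, 77, 78, 80
The 2 values of 74 occupy positions 3–4 → average rank (3+4)/2 = 3.5.
D has value 74 → rank 3.5.

3.5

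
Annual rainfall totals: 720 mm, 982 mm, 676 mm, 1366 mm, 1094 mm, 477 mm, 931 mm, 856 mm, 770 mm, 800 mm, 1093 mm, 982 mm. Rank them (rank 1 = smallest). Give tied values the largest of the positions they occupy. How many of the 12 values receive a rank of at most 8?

7

Sorted (ascending): 477, 676, 720, 770, 800, 856, 931, 982, 982, 1093, 1094, 1366
The 2 values of 982 occupy positions 8–9 → each gets rank 9.
Ranks ≤ 8: {1, 2, 3, 4, 5, 6, 7} → 7 values.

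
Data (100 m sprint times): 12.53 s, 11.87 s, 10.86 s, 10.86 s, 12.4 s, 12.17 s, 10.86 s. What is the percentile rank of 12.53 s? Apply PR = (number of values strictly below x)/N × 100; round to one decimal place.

N = 7.
Strictly below 12.53: 6. Equal to 12.53: 1.
PR = 6/7 × 100 = 85.7

85.7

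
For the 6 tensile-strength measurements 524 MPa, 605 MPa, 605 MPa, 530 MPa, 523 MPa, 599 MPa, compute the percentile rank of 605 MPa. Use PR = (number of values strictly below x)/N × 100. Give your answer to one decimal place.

66.7

N = 6.
Strictly below 605: 4. Equal to 605: 2.
PR = 4/6 × 100 = 66.7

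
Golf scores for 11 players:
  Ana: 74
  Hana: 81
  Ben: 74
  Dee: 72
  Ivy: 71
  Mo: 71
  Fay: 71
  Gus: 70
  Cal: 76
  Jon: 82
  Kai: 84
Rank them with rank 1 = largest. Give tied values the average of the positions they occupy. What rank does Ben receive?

5.5

Sorted (descending): 84, 82, 81, 76, 74, 74, 72, 71, 71, 71, 70
The 2 values of 74 occupy positions 5–6 → average rank (5+6)/2 = 5.5.
The 3 values of 71 occupy positions 8–10 → average rank 9.
Ben has value 74 → rank 5.5.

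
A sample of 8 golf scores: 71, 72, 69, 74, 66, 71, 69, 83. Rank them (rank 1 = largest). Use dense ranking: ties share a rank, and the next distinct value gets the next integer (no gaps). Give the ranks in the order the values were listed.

Sorted (descending): 83, 74, 72, 71, 71, 69, 69, 66
The 2 values of 71 share dense rank 4.
The 2 values of 69 share dense rank 5.
Remaining distinct values take the next consecutive integers.

4, 3, 5, 2, 6, 4, 5, 1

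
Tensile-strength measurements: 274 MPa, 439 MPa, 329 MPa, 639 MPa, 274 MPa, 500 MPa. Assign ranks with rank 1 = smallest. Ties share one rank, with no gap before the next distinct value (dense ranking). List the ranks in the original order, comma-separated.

1, 3, 2, 5, 1, 4

Sorted (ascending): 274, 274, 329, 439, 500, 639
The 2 values of 274 share dense rank 1.
Remaining distinct values take the next consecutive integers.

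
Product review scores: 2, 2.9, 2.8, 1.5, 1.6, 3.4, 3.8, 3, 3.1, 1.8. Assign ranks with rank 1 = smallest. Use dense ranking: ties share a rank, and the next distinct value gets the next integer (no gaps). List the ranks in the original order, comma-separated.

4, 6, 5, 1, 2, 9, 10, 7, 8, 3

Sorted (ascending): 1.5, 1.6, 1.8, 2, 2.8, 2.9, 3, 3.1, 3.4, 3.8
No ties — each value takes its position as its rank.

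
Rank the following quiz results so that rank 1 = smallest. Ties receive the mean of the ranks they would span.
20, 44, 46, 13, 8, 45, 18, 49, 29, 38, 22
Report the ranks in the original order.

4, 8, 10, 2, 1, 9, 3, 11, 6, 7, 5

Sorted (ascending): 8, 13, 18, 20, 22, 29, 38, 44, 45, 46, 49
No ties — each value takes its position as its rank.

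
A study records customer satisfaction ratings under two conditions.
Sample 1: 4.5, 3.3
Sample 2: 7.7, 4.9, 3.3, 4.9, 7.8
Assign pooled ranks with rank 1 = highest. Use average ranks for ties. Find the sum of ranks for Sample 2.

Sorted (descending): 7.8, 7.7, 4.9, 4.9, 4.5, 3.3, 3.3
The 2 values of 4.9 occupy positions 3–4 → average rank (3+4)/2 = 3.5.
The 2 values of 3.3 occupy positions 6–7 → average rank (6+7)/2 = 6.5.
Sample 2 values → pooled ranks: 7.7→2, 4.9→3.5, 3.3→6.5, 4.9→3.5, 7.8→1
Rank sum = 2 + 3.5 + 6.5 + 3.5 + 1 = 16.5

16.5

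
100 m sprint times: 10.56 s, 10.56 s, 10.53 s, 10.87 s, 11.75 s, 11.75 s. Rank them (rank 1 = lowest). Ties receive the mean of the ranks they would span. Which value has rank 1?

Sorted (ascending): 10.53, 10.56, 10.56, 10.87, 11.75, 11.75
The 2 values of 10.56 occupy positions 2–3 → average rank (2+3)/2 = 2.5.
The 2 values of 11.75 occupy positions 5–6 → average rank (5+6)/2 = 5.5.
Rank 1 → value 10.53.

10.53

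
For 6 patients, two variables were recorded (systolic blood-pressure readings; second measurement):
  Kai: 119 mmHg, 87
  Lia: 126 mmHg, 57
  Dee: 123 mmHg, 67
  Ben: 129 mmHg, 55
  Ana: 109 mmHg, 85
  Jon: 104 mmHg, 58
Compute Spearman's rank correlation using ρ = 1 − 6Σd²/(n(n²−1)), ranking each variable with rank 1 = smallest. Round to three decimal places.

Ranks of variable 1: 3, 5, 4, 6, 2, 1
Ranks of variable 2: 6, 2, 4, 1, 5, 3
d = r₁ − r₂: -3, 3, 0, 5, -3, -2
d²: 9, 9, 0, 25, 9, 4; Σd² = 56
ρ = 1 − 6·56/(6·35) = 1 − 336/210 = -0.600

-0.600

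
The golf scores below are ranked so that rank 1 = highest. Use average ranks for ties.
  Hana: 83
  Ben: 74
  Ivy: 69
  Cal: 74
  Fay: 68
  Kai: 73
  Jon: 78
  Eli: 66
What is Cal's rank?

Sorted (descending): 83, 78, 74, 74, 73, 69, 68, 66
The 2 values of 74 occupy positions 3–4 → average rank (3+4)/2 = 3.5.
Cal has value 74 → rank 3.5.

3.5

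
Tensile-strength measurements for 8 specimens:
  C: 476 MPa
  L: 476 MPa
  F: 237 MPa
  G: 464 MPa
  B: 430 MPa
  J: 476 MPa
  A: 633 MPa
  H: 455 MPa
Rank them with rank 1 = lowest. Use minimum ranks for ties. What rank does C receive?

5

Sorted (ascending): 237, 430, 455, 464, 476, 476, 476, 633
The 3 values of 476 occupy positions 5–7 → each gets rank 5.
C has value 476 MPa → rank 5.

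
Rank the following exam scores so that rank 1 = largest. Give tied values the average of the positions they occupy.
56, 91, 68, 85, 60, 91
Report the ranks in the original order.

Sorted (descending): 91, 91, 85, 68, 60, 56
The 2 values of 91 occupy positions 1–2 → average rank (1+2)/2 = 1.5.

6, 1.5, 4, 3, 5, 1.5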